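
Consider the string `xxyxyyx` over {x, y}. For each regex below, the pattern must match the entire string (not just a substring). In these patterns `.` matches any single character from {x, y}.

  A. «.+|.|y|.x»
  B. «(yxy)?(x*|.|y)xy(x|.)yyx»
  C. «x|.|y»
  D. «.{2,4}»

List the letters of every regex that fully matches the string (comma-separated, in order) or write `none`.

A → match
B → match
C → no match
D → no match

A, B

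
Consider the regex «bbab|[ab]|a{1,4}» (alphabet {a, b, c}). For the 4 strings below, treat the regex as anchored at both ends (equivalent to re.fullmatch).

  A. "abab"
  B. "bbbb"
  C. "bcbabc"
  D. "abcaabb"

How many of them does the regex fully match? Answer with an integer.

A → no match
B → no match
C → no match
D → no match
Total matched: 0

0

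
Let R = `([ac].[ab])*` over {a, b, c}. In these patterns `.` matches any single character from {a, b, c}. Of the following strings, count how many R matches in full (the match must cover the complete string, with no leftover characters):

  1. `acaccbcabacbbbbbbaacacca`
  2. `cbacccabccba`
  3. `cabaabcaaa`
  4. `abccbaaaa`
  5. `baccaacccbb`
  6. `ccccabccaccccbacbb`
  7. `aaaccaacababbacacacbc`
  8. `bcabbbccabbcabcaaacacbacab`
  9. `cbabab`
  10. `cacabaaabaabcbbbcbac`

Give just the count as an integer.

0

1 → no match
2. `cbacccabccba` → no match
3. `cabaabcaaa` → no match
4. `abccbaaaa` → no match
5. `baccaacccbb` → no match
6 → no match
7 → no match
8 → no match
9. `cbabab` → no match
10 → no match
Total matched: 0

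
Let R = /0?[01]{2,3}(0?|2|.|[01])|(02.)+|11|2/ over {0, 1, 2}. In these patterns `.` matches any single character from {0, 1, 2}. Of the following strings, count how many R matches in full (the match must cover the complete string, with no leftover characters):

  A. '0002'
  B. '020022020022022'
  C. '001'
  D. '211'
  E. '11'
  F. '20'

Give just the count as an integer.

A → match
B → match
C → match
D → no match
E → match
F → no match
Total matched: 4

4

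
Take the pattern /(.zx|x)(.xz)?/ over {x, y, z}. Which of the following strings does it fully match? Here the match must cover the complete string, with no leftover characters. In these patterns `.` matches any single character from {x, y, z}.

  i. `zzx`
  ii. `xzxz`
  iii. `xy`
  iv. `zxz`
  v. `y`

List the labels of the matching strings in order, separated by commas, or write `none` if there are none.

i, ii

i → match
ii → match
iii → no match
iv → no match
v → no match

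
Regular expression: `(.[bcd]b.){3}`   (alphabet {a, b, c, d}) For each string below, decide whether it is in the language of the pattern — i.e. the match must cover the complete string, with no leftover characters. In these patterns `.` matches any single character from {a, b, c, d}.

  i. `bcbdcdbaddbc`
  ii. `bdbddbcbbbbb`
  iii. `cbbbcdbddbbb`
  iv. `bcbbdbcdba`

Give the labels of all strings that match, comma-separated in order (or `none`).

i → match
ii → no match
iii → match
iv → no match

i, iii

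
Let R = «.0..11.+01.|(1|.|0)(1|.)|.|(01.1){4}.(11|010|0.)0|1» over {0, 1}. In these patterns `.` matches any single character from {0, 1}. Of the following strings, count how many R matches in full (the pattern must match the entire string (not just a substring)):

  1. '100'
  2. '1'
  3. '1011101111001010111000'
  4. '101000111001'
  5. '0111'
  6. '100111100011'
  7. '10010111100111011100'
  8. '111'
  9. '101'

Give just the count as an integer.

1 → no match
2 → match
3 → no match
4 → no match
5 → no match
6 → match
7 → no match
8 → no match
9 → no match
Total matched: 2

2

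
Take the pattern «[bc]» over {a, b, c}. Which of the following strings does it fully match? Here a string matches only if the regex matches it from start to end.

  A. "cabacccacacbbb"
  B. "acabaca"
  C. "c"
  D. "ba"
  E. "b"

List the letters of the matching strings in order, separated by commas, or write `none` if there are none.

A → no match
B → no match
C → match
D → no match
E → match

C, E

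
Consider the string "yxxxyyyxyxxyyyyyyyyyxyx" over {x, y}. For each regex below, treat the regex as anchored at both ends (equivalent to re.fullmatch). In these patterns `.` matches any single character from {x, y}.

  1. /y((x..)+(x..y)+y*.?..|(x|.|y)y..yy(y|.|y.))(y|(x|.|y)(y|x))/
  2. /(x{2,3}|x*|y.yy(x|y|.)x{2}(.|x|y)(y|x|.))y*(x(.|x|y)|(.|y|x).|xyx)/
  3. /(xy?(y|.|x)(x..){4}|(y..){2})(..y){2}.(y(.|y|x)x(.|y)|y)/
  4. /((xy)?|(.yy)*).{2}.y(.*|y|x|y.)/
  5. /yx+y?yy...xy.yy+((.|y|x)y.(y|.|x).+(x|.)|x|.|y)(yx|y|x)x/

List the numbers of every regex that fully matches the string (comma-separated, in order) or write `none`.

1 → no match
2 → no match
3 → no match
4 → no match
5 → match

5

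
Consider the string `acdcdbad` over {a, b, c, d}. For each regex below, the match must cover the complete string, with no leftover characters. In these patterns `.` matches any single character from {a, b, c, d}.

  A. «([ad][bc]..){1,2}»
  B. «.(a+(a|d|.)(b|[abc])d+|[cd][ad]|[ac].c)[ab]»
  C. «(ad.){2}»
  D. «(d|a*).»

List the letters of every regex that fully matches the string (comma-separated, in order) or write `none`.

A

A → match
B → no match
C → no match — must start with `ad`
D → no match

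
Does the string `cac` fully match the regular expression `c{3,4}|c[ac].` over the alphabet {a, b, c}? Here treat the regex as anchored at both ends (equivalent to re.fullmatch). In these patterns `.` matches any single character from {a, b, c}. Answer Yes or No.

Yes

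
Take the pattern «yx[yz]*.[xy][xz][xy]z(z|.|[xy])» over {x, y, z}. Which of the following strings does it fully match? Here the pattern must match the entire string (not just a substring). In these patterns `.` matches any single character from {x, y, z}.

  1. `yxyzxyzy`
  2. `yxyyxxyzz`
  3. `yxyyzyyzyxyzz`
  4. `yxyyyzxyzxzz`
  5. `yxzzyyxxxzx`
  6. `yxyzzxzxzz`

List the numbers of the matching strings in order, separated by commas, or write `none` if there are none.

1 → no match
2 → match
3 → match
4 → match
5 → match
6 → match

2, 3, 4, 5, 6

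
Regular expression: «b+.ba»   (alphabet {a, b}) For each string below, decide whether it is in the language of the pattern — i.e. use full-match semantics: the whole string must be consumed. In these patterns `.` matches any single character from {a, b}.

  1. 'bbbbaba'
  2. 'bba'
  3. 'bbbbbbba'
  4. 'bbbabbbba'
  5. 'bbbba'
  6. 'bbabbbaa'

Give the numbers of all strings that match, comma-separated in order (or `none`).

1 → match
2 → no match
3 → match
4 → no match
5 → match
6 → no match — must end with 'ba'

1, 3, 5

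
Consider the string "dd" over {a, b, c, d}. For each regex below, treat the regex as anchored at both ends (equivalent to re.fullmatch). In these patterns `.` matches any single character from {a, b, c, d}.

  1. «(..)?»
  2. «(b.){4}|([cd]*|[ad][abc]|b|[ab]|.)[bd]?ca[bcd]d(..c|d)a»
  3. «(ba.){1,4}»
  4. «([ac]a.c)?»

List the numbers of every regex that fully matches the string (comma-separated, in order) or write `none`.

1

1 → match
2 → no match
3 → no match — must start with "ba"
4 → no match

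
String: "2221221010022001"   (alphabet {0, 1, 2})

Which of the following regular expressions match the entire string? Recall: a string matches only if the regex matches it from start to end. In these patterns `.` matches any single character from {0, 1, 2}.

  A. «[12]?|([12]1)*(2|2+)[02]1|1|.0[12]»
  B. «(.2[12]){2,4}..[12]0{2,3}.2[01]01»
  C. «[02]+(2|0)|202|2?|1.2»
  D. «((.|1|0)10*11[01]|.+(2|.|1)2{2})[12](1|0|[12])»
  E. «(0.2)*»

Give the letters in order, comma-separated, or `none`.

A → no match
B → match
C → no match
D → no match
E → no match

B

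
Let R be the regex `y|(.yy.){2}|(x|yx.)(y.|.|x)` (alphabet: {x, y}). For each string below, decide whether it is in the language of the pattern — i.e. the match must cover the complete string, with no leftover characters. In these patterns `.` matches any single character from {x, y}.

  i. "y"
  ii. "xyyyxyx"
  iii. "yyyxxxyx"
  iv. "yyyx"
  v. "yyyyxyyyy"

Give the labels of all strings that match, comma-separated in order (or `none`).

i

i → match
ii → no match
iii → no match
iv → no match
v → no match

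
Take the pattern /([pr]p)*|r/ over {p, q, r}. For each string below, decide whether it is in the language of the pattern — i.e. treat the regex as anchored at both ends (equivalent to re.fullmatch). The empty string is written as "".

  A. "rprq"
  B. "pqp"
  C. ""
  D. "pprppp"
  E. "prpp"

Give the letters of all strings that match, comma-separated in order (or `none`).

C, D

A. "rprq" → no match
B. "pqp" → no match
C. "" → match
D. "pprppp" → match
E. "prpp" → no match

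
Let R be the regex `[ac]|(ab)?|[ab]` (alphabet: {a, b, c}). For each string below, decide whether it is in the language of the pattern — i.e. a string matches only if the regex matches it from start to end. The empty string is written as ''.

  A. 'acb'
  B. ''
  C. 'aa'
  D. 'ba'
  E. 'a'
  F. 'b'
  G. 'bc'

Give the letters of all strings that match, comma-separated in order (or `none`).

B, E, F

A → no match
B → match
C → no match
D → no match
E → match
F → match
G → no match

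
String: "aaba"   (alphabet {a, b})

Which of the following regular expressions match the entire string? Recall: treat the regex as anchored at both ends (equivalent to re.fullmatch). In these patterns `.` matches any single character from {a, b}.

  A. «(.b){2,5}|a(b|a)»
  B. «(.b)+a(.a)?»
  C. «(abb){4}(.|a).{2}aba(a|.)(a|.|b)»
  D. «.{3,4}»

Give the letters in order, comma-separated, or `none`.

D

A → no match
B → no match
C → no match — must start with "abb"
D → match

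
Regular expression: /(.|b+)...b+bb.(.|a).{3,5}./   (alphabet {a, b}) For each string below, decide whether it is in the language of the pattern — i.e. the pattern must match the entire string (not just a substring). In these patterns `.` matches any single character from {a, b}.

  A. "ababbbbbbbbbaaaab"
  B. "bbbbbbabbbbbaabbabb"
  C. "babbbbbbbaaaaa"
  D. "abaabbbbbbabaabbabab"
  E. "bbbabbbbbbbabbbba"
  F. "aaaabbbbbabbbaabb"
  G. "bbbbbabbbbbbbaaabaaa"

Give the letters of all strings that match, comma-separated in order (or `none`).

A → match
B → match
C → match
D → no match
E → match
F → match
G → match

A, B, C, E, F, G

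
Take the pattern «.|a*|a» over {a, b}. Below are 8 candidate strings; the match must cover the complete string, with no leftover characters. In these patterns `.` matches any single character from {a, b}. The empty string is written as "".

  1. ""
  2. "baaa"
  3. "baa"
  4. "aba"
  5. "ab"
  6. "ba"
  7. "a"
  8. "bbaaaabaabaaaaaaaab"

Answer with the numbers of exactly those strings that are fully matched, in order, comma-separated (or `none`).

1 → match
2 → no match
3 → no match
4 → no match
5 → no match
6 → no match
7 → match
8 → no match

1, 7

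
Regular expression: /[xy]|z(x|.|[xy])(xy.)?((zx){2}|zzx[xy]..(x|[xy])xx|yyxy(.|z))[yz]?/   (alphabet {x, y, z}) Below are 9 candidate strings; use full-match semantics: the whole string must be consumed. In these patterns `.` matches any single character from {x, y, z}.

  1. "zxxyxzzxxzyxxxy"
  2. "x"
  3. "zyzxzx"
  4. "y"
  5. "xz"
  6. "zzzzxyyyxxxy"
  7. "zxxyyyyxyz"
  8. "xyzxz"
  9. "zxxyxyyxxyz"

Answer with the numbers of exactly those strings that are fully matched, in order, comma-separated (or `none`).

1 → match
2 → match
3 → match
4 → match
5 → no match
6 → match
7 → match
8 → no match
9 → no match

1, 2, 3, 4, 6, 7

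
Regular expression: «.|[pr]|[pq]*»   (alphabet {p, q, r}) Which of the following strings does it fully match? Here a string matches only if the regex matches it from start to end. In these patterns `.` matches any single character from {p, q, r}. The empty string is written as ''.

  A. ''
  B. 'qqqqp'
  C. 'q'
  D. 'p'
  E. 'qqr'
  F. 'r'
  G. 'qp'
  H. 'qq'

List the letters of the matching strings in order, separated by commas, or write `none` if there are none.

A. '' → match
B. 'qqqqp' → match
C. 'q' → match
D. 'p' → match
E. 'qqr' → no match
F. 'r' → match
G. 'qp' → match
H. 'qq' → match

A, B, C, D, F, G, H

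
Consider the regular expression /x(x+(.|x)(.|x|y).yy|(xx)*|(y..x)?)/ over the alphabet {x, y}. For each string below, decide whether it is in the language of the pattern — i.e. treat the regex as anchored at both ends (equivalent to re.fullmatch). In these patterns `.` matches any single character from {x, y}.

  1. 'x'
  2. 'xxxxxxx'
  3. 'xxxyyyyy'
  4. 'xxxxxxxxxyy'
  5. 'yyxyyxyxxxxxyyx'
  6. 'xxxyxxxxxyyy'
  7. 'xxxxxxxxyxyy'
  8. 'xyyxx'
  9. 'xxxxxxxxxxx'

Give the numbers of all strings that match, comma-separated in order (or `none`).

1, 2, 3, 4, 7, 8, 9

1 → match
2 → match
3 → match
4 → match
5 → no match — must start with 'x'
6 → no match
7 → match
8 → match
9 → match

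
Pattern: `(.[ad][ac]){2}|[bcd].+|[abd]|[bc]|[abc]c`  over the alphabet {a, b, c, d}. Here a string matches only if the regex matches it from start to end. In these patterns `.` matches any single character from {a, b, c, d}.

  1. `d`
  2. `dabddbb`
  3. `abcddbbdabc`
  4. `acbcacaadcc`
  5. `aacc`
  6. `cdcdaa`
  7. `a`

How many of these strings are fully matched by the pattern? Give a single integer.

4

1 → match
2 → match
3 → no match
4 → no match
5 → no match
6 → match
7 → match
Total matched: 4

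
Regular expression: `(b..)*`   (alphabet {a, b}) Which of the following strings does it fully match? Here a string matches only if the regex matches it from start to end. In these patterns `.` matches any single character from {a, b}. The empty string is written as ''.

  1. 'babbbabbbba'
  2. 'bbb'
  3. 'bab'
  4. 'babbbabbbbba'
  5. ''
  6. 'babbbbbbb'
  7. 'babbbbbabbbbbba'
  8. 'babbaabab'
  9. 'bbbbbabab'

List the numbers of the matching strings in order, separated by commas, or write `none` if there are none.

2, 3, 4, 5, 6, 7, 8, 9

1 → no match
2 → match
3 → match
4 → match
5 → match
6 → match
7 → match
8 → match
9 → match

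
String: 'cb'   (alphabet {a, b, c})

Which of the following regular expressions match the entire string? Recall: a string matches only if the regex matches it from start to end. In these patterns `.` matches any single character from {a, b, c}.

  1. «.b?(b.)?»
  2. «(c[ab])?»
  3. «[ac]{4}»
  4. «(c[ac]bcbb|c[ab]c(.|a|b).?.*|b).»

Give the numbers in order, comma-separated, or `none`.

1 → match
2 → match
3 → no match
4 → no match

1, 2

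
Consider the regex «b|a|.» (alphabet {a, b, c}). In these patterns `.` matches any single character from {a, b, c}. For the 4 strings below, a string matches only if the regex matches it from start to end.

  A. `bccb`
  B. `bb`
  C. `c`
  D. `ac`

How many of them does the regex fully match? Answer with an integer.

A → no match
B → no match
C → match
D → no match
Total matched: 1

1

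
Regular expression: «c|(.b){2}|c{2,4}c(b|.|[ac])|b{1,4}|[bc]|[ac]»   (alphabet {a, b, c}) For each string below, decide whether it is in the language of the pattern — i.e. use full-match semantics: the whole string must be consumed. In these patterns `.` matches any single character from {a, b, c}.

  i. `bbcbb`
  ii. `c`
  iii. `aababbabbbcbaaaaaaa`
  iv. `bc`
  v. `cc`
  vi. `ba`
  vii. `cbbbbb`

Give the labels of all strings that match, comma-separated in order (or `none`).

ii

i → no match
ii → match
iii → no match
iv → no match
v → no match
vi → no match
vii → no match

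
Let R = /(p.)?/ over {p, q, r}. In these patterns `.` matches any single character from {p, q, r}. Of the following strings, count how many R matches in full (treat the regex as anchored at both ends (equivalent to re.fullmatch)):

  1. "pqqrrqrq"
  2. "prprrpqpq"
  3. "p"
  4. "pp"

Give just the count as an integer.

1

1 → no match
2 → no match
3 → no match
4 → match
Total matched: 1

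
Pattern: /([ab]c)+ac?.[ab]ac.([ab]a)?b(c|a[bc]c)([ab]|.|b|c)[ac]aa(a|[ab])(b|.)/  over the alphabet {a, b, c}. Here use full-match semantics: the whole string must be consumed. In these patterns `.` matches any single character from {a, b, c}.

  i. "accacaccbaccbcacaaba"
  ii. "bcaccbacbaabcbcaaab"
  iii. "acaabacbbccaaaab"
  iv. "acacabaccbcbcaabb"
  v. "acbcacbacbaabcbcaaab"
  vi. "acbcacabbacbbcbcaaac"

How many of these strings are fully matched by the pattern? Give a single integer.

5

i → no match
ii → match
iii → match
iv → match
v → match
vi → match
Total matched: 5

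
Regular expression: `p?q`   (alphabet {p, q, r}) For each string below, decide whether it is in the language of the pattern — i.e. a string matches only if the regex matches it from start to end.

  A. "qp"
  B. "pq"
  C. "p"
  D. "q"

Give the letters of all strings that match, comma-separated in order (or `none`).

A → no match — must end with "q"
B → match
C → no match — must end with "q"
D → match

B, D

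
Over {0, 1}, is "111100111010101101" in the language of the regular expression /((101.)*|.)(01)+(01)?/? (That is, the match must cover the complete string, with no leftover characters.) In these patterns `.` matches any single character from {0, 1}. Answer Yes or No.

No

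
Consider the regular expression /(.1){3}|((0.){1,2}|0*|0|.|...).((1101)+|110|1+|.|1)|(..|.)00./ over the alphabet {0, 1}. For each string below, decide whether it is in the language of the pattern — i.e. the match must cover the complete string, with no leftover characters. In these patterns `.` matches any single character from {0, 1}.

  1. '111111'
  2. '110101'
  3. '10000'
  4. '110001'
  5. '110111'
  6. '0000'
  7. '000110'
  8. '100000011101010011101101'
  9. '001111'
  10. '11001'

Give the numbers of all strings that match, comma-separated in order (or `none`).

1, 2, 3, 5, 6, 7, 9, 10

1 → match
2 → match
3 → match
4 → no match
5 → match
6 → match
7 → match
8 → no match
9 → match
10 → match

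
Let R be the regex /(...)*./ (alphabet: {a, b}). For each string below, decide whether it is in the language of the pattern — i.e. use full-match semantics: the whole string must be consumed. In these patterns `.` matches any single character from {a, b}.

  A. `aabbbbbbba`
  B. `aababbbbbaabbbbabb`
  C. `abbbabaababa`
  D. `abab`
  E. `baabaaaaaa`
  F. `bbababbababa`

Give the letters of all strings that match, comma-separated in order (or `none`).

A → match
B → no match
C → no match
D → match
E → match
F → no match

A, D, E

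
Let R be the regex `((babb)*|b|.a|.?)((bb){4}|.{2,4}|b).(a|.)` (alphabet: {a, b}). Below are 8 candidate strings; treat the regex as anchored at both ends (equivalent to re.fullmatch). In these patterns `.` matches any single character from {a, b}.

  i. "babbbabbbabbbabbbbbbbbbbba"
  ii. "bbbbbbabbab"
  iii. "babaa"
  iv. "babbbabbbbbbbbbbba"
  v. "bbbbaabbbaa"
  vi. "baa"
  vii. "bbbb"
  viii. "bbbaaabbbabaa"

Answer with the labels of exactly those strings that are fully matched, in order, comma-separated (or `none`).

i, iii, iv, vi, vii

i → match
ii → no match
iii → match
iv → match
v → no match
vi → match
vii → match
viii → no match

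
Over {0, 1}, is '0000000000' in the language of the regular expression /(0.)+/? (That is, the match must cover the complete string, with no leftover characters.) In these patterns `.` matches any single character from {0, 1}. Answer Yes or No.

Yes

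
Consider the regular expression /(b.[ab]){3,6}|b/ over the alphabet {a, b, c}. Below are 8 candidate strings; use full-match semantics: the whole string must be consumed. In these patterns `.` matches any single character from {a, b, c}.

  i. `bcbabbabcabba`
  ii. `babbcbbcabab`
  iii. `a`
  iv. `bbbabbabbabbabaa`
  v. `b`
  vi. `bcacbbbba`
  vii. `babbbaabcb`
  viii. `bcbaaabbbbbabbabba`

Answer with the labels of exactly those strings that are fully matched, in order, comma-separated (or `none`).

i → no match
ii. `babbcbbcabab` → match
iii. `a` → no match — must start with `b`
iv → no match
v. `b` → match
vi. `bcacbbbba` → no match
vii. `babbbaabcb` → no match
viii → no match

ii, v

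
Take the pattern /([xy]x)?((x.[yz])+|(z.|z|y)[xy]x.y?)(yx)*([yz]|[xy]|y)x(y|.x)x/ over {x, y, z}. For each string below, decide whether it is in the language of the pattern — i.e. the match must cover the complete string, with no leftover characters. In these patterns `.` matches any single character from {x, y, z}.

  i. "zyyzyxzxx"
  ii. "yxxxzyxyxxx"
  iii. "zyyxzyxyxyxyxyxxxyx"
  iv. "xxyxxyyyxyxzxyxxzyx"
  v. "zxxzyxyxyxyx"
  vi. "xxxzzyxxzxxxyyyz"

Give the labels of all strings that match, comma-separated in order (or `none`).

i → no match
ii → no match
iii → match
iv → no match
v → match
vi → no match — must end with "x"

iii, v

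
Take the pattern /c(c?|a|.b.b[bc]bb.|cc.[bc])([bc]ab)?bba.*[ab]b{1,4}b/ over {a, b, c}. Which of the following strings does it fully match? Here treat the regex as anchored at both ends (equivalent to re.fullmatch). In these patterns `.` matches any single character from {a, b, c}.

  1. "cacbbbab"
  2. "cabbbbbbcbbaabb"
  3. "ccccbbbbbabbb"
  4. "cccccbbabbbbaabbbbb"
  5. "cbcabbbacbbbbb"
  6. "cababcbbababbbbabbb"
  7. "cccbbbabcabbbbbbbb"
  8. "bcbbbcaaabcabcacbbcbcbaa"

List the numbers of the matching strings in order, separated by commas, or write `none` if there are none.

2, 4

1 → no match — must end with "bb"
2 → match
3 → no match
4 → match
5 → no match
6 → no match
7 → no match
8 → no match — must start with "c"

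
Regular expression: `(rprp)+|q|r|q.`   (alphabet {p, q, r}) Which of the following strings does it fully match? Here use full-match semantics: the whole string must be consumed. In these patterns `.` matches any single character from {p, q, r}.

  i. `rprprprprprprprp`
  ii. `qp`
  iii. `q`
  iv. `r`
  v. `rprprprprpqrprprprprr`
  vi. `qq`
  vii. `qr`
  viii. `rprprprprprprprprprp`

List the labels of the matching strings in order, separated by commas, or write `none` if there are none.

i → match
ii → match
iii → match
iv → match
v → no match
vi → match
vii → match
viii → match

i, ii, iii, iv, vi, vii, viii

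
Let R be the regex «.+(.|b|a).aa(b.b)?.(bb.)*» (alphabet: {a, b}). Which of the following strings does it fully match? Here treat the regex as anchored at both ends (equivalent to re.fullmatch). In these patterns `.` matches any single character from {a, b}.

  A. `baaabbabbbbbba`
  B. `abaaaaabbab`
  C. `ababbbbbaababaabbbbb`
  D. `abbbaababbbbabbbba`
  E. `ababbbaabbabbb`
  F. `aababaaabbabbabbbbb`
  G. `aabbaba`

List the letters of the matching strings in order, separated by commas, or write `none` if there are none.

A → no match
B → no match
C → no match
D → no match
E → no match
F → no match
G → no match

none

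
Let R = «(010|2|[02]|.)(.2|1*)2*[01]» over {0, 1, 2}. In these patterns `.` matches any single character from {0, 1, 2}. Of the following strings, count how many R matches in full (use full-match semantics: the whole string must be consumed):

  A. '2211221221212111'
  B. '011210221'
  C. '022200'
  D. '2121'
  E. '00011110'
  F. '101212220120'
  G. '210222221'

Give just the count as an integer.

A → no match
B → no match
C → no match
D → match
E → no match
F → no match
G → no match
Total matched: 1

1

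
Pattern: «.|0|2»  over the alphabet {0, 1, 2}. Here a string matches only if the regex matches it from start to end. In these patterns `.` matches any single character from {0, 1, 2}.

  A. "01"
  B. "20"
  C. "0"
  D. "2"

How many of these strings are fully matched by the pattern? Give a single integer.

A → no match
B → no match
C → match
D → match
Total matched: 2

2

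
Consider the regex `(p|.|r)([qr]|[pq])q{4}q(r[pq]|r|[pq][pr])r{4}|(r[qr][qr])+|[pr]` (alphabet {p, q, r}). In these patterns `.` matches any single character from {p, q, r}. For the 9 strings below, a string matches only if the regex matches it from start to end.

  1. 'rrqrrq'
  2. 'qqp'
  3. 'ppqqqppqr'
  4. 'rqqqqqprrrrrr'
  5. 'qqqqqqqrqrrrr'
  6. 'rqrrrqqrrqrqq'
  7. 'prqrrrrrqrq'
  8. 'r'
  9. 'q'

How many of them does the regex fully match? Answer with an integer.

3

1 → match
2 → no match
3 → no match
4 → no match
5 → match
6 → no match
7 → no match
8 → match
9 → no match
Total matched: 3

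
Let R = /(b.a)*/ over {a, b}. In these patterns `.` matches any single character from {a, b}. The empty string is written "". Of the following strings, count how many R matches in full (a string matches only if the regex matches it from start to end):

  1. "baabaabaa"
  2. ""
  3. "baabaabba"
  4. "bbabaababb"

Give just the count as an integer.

1. "baabaabaa" → match
2. "" → match
3. "baabaabba" → match
4. "bbabaababb" → no match
Total matched: 3

3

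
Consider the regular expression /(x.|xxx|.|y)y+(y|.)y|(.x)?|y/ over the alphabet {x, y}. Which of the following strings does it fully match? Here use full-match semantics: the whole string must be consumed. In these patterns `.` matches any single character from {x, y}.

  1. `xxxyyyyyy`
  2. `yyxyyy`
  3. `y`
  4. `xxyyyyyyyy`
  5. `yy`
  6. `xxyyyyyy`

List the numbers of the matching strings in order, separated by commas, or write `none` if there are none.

1, 3, 4, 6

1. `xxxyyyyyy` → match
2. `yyxyyy` → no match
3. `y` → match
4. `xxyyyyyyyy` → match
5. `yy` → no match
6. `xxyyyyyy` → match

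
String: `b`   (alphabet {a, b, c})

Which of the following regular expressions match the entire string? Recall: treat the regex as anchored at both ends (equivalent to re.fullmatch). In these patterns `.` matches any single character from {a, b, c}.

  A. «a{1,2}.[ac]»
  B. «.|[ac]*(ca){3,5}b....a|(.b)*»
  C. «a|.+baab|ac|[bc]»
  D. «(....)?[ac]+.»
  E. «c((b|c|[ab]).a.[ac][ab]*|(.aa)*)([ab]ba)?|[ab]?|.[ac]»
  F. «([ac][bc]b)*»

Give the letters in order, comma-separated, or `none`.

A → no match — must start with `a`
B → match
C → match
D → no match
E → match
F → no match

B, C, E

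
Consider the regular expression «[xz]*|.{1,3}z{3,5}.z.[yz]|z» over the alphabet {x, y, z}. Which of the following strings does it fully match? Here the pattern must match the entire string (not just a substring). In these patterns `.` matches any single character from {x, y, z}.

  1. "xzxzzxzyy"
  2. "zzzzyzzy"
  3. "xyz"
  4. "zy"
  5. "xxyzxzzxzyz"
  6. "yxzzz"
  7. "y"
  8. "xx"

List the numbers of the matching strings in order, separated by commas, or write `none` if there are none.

1 → no match
2 → match
3 → no match
4 → no match
5 → no match
6 → no match
7 → no match
8 → match

2, 8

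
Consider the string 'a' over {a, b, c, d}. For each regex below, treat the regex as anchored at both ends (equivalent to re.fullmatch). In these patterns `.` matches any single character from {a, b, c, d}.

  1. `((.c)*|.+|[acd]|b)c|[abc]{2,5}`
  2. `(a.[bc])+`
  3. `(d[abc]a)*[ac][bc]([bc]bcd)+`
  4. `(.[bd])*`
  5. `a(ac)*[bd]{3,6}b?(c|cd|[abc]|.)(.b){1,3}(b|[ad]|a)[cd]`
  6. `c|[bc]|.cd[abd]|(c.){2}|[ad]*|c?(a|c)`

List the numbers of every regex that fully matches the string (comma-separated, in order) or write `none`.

1 → no match
2 → no match
3 → no match — must end with 'bcd'
4 → no match
5 → no match
6 → match

6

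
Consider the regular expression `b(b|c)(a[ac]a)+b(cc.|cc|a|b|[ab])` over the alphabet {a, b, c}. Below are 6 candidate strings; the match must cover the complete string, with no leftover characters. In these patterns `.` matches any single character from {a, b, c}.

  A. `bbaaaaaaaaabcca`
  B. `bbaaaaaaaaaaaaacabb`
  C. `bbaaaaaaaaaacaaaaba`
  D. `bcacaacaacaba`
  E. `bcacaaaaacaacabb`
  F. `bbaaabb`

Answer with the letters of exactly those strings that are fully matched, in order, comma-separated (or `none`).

A, B, C, D, E, F

A → match
B → match
C → match
D → match
E → match
F → match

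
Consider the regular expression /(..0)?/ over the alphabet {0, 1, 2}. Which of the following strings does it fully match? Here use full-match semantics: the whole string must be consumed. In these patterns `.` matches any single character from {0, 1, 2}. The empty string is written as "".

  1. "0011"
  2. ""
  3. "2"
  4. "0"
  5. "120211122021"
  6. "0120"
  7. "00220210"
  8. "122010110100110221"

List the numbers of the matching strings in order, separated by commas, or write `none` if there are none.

2

1 → no match
2 → match
3 → no match
4 → no match
5 → no match
6 → no match
7 → no match
8 → no match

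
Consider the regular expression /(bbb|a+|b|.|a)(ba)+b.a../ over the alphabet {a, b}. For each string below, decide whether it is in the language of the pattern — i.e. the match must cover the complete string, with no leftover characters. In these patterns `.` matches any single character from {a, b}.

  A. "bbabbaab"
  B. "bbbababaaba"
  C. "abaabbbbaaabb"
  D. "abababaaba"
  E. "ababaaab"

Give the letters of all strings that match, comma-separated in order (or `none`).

A → match
B → no match
C → no match
D → match
E → match

A, D, E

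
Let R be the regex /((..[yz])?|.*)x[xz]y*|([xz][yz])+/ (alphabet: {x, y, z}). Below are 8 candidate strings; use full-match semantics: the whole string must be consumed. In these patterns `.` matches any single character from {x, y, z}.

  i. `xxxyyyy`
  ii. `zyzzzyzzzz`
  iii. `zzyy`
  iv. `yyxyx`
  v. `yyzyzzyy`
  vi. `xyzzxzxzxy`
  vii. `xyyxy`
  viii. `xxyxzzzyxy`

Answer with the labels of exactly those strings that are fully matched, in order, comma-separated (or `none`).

i → match
ii → match
iii → no match
iv → no match
v → no match
vi → match
vii → no match
viii → no match

i, ii, vi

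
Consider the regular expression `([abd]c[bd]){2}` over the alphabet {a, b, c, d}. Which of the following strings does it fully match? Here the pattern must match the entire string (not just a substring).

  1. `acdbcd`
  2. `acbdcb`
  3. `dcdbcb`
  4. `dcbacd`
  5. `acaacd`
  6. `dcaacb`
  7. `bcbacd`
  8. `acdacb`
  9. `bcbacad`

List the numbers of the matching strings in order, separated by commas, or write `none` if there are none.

1, 2, 3, 4, 7, 8

1. `acdbcd` → match
2. `acbdcb` → match
3. `dcdbcb` → match
4. `dcbacd` → match
5. `acaacd` → no match
6. `dcaacb` → no match
7. `bcbacd` → match
8. `acdacb` → match
9. `bcbacad` → no match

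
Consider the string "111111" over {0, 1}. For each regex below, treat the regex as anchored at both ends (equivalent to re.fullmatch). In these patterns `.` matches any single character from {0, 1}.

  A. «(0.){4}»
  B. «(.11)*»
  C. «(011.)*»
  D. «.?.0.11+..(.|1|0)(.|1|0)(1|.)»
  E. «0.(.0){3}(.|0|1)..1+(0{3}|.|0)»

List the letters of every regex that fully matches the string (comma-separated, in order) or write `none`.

B

A → no match — must start with "0"
B → match
C → no match
D → no match
E → no match — must start with "0"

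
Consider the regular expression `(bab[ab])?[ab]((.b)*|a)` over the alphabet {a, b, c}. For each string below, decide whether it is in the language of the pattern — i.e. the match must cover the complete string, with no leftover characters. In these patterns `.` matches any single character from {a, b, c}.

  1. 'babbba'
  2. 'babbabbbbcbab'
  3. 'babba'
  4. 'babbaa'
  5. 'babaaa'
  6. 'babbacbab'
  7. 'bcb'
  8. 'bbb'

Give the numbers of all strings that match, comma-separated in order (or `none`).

1 → match
2 → match
3 → match
4 → match
5 → match
6 → match
7 → match
8 → match

1, 2, 3, 4, 5, 6, 7, 8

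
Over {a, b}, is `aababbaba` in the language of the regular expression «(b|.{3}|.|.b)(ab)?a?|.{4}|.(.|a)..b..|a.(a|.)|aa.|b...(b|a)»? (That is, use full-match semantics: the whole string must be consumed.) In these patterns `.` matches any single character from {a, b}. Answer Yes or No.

No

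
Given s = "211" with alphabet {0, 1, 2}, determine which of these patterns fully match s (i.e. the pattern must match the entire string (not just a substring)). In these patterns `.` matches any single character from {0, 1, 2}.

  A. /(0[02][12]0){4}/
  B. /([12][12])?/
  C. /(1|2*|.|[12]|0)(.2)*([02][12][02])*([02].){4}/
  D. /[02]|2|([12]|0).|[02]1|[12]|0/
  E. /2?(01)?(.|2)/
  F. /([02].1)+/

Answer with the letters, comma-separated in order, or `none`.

A → no match — must start with "0"
B → no match
C → no match
D → no match
E → no match
F → match

F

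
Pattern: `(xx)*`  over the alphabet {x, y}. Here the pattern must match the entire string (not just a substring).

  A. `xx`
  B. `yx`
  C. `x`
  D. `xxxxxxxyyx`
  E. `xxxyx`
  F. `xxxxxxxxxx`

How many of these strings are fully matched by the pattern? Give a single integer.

2

A → match
B → no match
C → no match
D → no match
E → no match
F → match
Total matched: 2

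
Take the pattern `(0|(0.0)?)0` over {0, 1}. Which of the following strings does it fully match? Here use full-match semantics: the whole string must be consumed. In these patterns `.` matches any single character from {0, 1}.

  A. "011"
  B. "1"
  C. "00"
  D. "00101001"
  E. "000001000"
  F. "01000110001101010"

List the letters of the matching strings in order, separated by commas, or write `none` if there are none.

A → no match — must end with "0"
B → no match — must end with "0"
C → match
D → no match — must end with "0"
E → no match
F → no match

C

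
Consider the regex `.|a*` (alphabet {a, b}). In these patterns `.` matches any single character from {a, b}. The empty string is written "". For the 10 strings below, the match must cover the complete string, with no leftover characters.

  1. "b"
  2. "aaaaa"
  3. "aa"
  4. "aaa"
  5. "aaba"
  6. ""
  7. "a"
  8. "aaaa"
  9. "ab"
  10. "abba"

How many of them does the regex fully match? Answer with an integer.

7

1 → match
2 → match
3 → match
4 → match
5 → no match
6 → match
7 → match
8 → match
9 → no match
10 → no match
Total matched: 7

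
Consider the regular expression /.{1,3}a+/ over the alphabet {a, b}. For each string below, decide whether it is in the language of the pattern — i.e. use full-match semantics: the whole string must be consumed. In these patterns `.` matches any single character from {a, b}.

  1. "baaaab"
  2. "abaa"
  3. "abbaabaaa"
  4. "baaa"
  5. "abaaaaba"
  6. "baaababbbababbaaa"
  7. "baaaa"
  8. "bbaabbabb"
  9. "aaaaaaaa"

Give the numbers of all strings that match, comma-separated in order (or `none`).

2, 4, 7, 9

1 → no match — must end with "a"
2 → match
3 → no match
4 → match
5 → no match
6 → no match
7 → match
8 → no match — must end with "a"
9 → match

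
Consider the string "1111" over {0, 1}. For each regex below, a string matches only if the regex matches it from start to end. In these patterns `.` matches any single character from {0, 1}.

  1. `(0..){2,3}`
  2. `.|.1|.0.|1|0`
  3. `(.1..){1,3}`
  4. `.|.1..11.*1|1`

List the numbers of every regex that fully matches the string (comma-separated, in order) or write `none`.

3

1 → no match — must start with "0"
2 → no match
3 → match
4 → no match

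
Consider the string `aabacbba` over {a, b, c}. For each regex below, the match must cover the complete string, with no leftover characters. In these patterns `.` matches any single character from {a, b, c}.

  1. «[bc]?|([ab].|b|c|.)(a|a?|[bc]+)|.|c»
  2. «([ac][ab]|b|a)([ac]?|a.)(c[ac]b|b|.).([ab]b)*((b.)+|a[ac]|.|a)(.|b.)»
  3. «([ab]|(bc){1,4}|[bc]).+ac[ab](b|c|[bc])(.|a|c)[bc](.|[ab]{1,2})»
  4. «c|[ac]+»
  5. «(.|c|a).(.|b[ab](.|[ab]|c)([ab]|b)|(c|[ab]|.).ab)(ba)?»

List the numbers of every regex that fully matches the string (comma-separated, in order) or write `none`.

2, 5

1 → no match
2 → match
3 → no match
4 → no match
5 → match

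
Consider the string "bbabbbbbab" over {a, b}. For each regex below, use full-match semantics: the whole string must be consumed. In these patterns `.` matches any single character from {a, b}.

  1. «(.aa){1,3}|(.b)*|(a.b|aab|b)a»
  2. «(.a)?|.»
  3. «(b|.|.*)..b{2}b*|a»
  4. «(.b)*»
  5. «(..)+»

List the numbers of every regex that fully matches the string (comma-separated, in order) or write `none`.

1 → match
2 → no match
3 → no match
4 → match
5 → match

1, 4, 5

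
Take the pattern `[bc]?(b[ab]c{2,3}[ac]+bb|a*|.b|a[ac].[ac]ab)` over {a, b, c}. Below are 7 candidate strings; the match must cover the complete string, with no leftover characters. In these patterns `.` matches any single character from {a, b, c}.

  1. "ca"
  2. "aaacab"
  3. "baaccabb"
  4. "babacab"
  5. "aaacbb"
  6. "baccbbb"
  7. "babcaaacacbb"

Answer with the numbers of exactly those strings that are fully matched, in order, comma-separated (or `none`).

1, 2

1 → match
2 → match
3 → no match
4 → no match
5 → no match
6 → no match
7 → no match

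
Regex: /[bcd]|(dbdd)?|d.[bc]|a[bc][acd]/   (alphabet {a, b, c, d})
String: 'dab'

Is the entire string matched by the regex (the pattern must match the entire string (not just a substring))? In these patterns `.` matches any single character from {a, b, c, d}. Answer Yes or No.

Yes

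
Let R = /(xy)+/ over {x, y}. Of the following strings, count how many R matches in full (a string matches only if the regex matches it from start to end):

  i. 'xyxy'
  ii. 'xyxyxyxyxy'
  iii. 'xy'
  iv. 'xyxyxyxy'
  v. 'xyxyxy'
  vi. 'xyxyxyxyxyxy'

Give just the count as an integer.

6

i → match
ii → match
iii → match
iv → match
v → match
vi → match
Total matched: 6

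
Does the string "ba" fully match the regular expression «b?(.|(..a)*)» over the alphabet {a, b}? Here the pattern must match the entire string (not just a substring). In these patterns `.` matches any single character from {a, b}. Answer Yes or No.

Yes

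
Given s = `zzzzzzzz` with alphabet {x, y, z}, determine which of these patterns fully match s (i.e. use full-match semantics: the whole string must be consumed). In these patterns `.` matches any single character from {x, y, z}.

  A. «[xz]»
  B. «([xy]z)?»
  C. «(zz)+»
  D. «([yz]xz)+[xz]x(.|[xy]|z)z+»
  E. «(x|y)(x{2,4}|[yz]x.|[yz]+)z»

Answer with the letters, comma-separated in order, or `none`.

C

A → no match
B → no match
C → match
D → no match
E → no match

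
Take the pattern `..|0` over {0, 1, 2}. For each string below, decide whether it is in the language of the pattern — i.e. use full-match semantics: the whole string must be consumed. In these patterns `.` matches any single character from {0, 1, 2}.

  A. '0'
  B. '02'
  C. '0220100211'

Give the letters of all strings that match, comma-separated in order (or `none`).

A → match
B → match
C → no match

A, B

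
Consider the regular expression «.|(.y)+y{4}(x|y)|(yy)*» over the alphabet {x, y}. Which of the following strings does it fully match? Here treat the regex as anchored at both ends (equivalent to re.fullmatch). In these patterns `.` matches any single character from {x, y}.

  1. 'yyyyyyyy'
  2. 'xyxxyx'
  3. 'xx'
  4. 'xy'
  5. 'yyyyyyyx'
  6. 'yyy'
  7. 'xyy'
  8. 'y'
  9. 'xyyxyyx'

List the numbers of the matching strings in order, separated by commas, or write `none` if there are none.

1, 8

1 → match
2 → no match
3 → no match
4 → no match
5 → no match
6 → no match
7 → no match
8 → match
9 → no match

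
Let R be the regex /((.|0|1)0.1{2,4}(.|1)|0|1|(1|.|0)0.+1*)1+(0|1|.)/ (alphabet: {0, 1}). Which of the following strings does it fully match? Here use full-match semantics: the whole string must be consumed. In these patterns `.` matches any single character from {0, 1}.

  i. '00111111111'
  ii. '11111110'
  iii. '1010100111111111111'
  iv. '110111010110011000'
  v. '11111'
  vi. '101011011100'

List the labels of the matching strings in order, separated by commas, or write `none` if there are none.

i, ii, iii, v

i → match
ii → match
iii → match
iv → no match
v → match
vi → no match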